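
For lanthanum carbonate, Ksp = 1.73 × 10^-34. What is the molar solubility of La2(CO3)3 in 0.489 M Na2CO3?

La2(CO3)3(s) <=> 2 La^3+(aq) + 3 CO3^2-(aq)
Ksp = [La^3+]^2[CO3^2-]^3
Let s = moles of La2(CO3)3 that dissolve per litre. [La^3+] = 2s, [CO3^2-] = 0.489 + 3s ≈ 0.489 (Ksp is small, so little additional dissolves).
Ksp ≈ (2s)^2 × (0.489)^3
s = 1.92 × 10^-17 M
Check: 3s = 5.8 x 10^-17 ≪ 0.489, so the approximation is valid.

s ≈ 1.92e-17 M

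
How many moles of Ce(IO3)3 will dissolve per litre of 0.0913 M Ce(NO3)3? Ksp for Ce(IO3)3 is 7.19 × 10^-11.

Ce(IO3)3(s) <=> Ce^3+ + 3 IO3^-
Ksp = [Ce^3+][IO3^-]^3
Let s = moles of Ce(IO3)3 that dissolve per litre. [Ce^3+] = 0.0913 + s ≈ 0.0913, [IO3^-] = 3s (since Ce^3+ from Ce(NO3)3 dominates).
Ksp ≈ 0.0913 × (3s)^3
s = 3.08 × 10^-4 M
Check: s = 3.1 × 10^-4 ≪ 0.0913, so the approximation is valid.

s = 3.08 × 10^-4 M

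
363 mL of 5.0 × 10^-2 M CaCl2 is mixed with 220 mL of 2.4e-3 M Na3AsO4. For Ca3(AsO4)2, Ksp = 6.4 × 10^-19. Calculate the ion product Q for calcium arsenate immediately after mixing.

Total volume = 363 + 220 = 583 mL.
[Ca^2+] = 5.0 x 10^-2 × (363/583) = 3.11 × 10^-2 M
[AsO4^3-] = 2.4 × 10^-3 × (220/583) = 9.06 × 10^-4 M
Ca3(AsO4)2(s) <=> 3 Ca^2+(aq) + 2 AsO4^3-(aq), so Q = [Ca^2+]^3[AsO4^3-]^2
Q = (3.11 × 10^-2)^3(9.06 × 10^-4)^2 = 2.5 × 10^-11
Q > Ksp, so Ca3(AsO4)2 will precipitate.

Q = 2.5e-11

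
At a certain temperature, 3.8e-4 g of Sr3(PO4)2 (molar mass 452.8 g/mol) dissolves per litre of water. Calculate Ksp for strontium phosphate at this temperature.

4.5 × 10^-29

Molar solubility s = (3.8 x 10^-4 g/L) / (452.8 g/mol) = 8.39 × 10^-7 M.
Sr3(PO4)2(s) <=> 3 Sr^2+ + 2 PO4^3-
For each mole of Sr3(PO4)2 that dissolves: [Sr^2+] = 3s, [PO4^3-] = 2s.
Ksp = [Sr^2+]^3[PO4^3-]^2
Ksp = (3s)^3(2s)^2 = 108s^5
With s = 8.39 x 10^-7: Ksp = 4.5 × 10^-29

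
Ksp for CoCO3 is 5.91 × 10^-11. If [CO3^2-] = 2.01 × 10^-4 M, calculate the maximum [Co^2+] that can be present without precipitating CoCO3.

CoCO3(s) ⇌ Co^2+ + CO3^2-
Ksp = [Co^2+][CO3^2-]
Precipitation begins when Q = Ksp. With [CO3^2-] = 2.01 × 10^-4 M:
5.91 × 10^-11 = (2.01 × 10^-4) × [Co^2+]
[Co^2+] = (5.91 × 10^-11 / 2.01 × 10^-4) = 2.94 × 10^-7 M

[Co^2+] ≈ 2.94 x 10^-7 M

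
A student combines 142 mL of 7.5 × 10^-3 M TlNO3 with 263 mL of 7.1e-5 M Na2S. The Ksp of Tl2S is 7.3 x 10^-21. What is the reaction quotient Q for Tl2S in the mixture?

3.2e-10

Total volume = 142 + 263 = 405 mL.
[Tl^+] = 7.5 × 10^-3 × (142/405) = 2.63 × 10^-3 M
[S^2-] = 7.1 x 10^-5 × (263/405) = 4.61 x 10^-5 M
Tl2S(s) <=> 2 Tl^+ + S^2-, so Q = [Tl^+]^2[S^2-]
Q = (2.63 x 10^-3)^2(4.61 x 10^-5) = 3.2 × 10^-10
Q > Ksp, so Tl2S will precipitate.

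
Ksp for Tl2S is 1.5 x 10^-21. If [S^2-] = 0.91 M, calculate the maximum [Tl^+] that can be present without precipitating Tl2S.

Tl2S(s) ⇌ 2 Tl^+(aq) + S^2-(aq)
Ksp = [Tl^+]^2[S^2-]
Precipitation begins when Q = Ksp. With [S^2-] = 0.91 M:
1.5 x 10^-21 = (0.91) × [Tl^+]^2
[Tl^+] = (1.5 x 10^-21 / 9.1 × 10^-1)^(1/2) = 4.1 × 10^-11 M

[Tl^+] ≈ 4.1e-11 M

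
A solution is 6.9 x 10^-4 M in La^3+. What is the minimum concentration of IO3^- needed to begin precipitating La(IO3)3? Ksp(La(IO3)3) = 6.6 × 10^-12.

[IO3^-] = 2.1e-3 M

La(IO3)3(s) ⇌ La^3+(aq) + 3 IO3^-(aq)
Ksp = [La^3+][IO3^-]^3
Precipitation begins when Q = Ksp. With [La^3+] = 6.9 x 10^-4 M:
6.6 × 10^-12 = (6.9 x 10^-4) × [IO3^-]^3
[IO3^-] = (6.6 × 10^-12 / 6.9 × 10^-4)^(1/3) = 2.1 x 10^-3 M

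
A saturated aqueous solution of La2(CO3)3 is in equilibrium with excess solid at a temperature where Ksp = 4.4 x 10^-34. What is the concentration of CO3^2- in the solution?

2.5e-7 M

La2(CO3)3(s) ⇌ 2 La^3+ + 3 CO3^2-
Ksp = [La^3+]^2[CO3^2-]^3
For each mole of La2(CO3)3 that dissolves: [La^3+] = 2s, [CO3^2-] = 3s.
So Ksp = (2s)^2 × (3s)^3 = 108s^5
s = (4.4 x 10^-34 / 108)^(1/5) = 8.36 × 10^-8 M
[CO3^2-] = 3s = 2.5 × 10^-7 M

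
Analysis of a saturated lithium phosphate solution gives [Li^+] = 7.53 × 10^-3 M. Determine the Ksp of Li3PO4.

Ksp = 1.07e-9

Li3PO4(s) ⇌ 3 Li^+(aq) + PO4^3-(aq)
Stoichiometry gives [PO4^3-] = (1/3)[Li^+] = 2.510 x 10^-3 M.
Ksp = [Li^+]^3[PO4^3-]
Ksp = (7.53 × 10^-3)^3 × 2.510 × 10^-3 = 1.07 × 10^-9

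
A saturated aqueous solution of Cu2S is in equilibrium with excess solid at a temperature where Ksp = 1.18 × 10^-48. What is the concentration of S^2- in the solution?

[S^2-] = 6.66 x 10^-17 M

Cu2S(s) ⇌ 2 Cu^+(aq) + S^2-(aq)
Ksp = [Cu^+]^2[S^2-]
With molar solubility s: [Cu^+] = 2s, [S^2-] = s.
Ksp = (2s)^2s = 4s^3
s = (1.18 × 10^-48 / 4)^(1/3) = 6.657 x 10^-17 M
[S^2-] = s = 6.66 × 10^-17 M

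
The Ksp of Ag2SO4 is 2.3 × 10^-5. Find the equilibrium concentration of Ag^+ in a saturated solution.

Ag2SO4(s) <=> 2 Ag^+ + SO4^2-
Ksp = [Ag^+]^2[SO4^2-]
For each mole of Ag2SO4 that dissolves: [Ag^+] = 2s, [SO4^2-] = s.
Substituting: Ksp = (2s)^2s = 4s^3
s^3 = 2.3 × 10^-5 / 4, so s = 1.79 × 10^-2 M
[Ag^+] = 2s = 3.6 × 10^-2 M

3.6e-2 M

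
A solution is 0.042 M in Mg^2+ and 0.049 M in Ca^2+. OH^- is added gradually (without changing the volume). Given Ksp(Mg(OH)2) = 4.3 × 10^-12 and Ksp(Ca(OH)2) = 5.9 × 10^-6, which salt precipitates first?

Precipitation of each salt starts when its ion product equals its Ksp.
For Mg(OH)2: 4.3 × 10^-12 = 0.042 × [OH^-]^2  ⇒  [OH^-] = 1.0 x 10^-5 M.
For Ca(OH)2: 5.9 × 10^-6 = 0.049 × [OH^-]^2  ⇒  [OH^-] = 1.1 x 10^-2 M.
The salt with the lower threshold [OH^-] precipitates first: Mg(OH)2.

Mg(OH)2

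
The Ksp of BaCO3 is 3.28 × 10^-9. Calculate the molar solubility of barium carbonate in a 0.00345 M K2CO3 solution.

9.51 × 10^-7 M

BaCO3(s) ⇌ Ba^2+(aq) + CO3^2-(aq)
Ksp = [Ba^2+][CO3^2-]
Let s be the molar solubility in this solution. [Ba^2+] = s, [CO3^2-] = 0.00345 + s ≈ 0.00345 (since CO3^2- from K2CO3 dominates).
Ksp ≈ s × 0.00345
s = 9.51 × 10^-7 M
Check: s = 9.5 × 10^-7 ≪ 0.00345, so the approximation is valid.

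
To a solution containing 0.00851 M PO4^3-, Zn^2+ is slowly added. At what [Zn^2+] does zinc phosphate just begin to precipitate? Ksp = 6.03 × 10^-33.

[Zn^2+] ≈ 4.37 x 10^-10 M

Zn3(PO4)2(s) <=> 3 Zn^2+(aq) + 2 PO4^3-(aq)
Ksp = [Zn^2+]^3[PO4^3-]^2
Precipitation begins when Q = Ksp. With [PO4^3-] = 0.00851 M:
6.03 × 10^-33 = (0.00851)^2 × [Zn^2+]^3
[Zn^2+] = (6.03 × 10^-33 / 7.242 × 10^-5)^(1/3) = 4.37 × 10^-10 M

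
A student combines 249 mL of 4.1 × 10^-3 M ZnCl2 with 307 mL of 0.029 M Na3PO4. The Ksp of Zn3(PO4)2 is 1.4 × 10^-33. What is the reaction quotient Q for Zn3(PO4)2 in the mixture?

Q = 1.6e-12

Total volume = 249 + 307 = 556 mL.
[Zn^2+] = 4.1 x 10^-3 × (249/556) = 1.84 × 10^-3 M
[PO4^3-] = 2.9 × 10^-2 × (307/556) = 1.60 × 10^-2 M
Zn3(PO4)2(s) <=> 3 Zn^2+(aq) + 2 PO4^3-(aq), so Q = [Zn^2+]^3[PO4^3-]^2
Q = (1.84 × 10^-3)^3(1.60 x 10^-2)^2 = 1.6 × 10^-12
Q > Ksp, so Zn3(PO4)2 will precipitate.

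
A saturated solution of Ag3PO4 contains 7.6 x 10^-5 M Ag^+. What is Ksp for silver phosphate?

Ag3PO4(s) ⇌ 3 Ag^+(aq) + PO4^3-(aq)
Stoichiometry gives [PO4^3-] = (1/3)[Ag^+] = 2.53 × 10^-5 M.
Ksp = [Ag^+]^3[PO4^3-]
Ksp = (7.6 × 10^-5)^3 × 2.53 × 10^-5 = 1.1 × 10^-17

Ksp ≈ 1.1e-17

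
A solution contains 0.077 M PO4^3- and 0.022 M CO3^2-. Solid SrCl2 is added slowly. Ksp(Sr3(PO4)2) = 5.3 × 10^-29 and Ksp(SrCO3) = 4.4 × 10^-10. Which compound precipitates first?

Sr3(PO4)2

Precipitation of each salt starts when its ion product equals its Ksp.
For Sr3(PO4)2: 5.3 × 10^-29 = (0.077)^2 × [Sr^2+]^3  ⇒  [Sr^2+] = 2.1 x 10^-9 M.
For SrCO3: 4.4 × 10^-10 = 0.022 × [Sr^2+]  ⇒  [Sr^2+] = 2.0 x 10^-8 M.
The salt with the lower threshold [Sr^2+] precipitates first: Sr3(PO4)2.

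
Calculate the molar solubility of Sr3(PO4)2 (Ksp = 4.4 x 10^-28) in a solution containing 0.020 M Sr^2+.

s ≈ 3.7e-12 M

Sr3(PO4)2(s) ⇌ 3 Sr^2+(aq) + 2 PO4^3-(aq)
Ksp = [Sr^2+]^3[PO4^3-]^2
Let s = moles of Sr3(PO4)2 that dissolve per litre. [Sr^2+] = 0.020 + 3s ≈ 0.020, [PO4^3-] = 2s (since the Sr^2+ already present dominates).
Ksp ≈ (0.020)^3 × (2s)^2
s = 3.7 x 10^-12 M
Check: 3s = 1.1 x 10^-11 ≪ 0.020, so the approximation is valid.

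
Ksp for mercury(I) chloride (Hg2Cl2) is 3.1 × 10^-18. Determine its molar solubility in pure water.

s ≈ 9.2 x 10^-7 M

Hg2Cl2(s) <=> Hg2^2+(aq) + 2 Cl^-(aq)
Ksp = [Hg2^2+][Cl^-]^2
With molar solubility s: [Hg2^2+] = s, [Cl^-] = 2s.
Ksp = s(2s)^2 = 4s^3
Solving, s = (3.1 × 10^-18/4)^(1/3) = 9.2 x 10^-7 M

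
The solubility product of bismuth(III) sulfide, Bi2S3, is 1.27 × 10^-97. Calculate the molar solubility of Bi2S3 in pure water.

Bi2S3(s) ⇌ 2 Bi^3+(aq) + 3 S^2-(aq)
Ksp = [Bi^3+]^2[S^2-]^3
For each mole of Bi2S3 that dissolves: [Bi^3+] = 2s, [S^2-] = 3s.
So Ksp = (2s)^2 × (3s)^3 = 108s^5
Solving, s = (1.27 × 10^-97/108)^(1/5) = 1.64 × 10^-20 M

s = 1.64 × 10^-20 M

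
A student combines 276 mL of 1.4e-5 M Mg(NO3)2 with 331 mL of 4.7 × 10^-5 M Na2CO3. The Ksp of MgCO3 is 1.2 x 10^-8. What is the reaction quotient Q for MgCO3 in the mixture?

Q = 1.6 x 10^-10

Total volume = 276 + 331 = 607 mL.
[Mg^2+] = 1.4 × 10^-5 × (276/607) = 6.37 × 10^-6 M
[CO3^2-] = 4.7 × 10^-5 × (331/607) = 2.56 × 10^-5 M
MgCO3(s) <=> Mg^2+(aq) + CO3^2-(aq), so Q = [Mg^2+][CO3^2-]
Q = (6.37 x 10^-6)(2.56 × 10^-5) = 1.6 × 10^-10
Q < Ksp, so no precipitate of MgCO3 forms.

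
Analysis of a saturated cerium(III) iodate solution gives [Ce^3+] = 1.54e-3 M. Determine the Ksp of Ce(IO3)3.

Ksp = 1.52 × 10^-10

Ce(IO3)3(s) ⇌ Ce^3+(aq) + 3 IO3^-(aq)
Stoichiometry gives [IO3^-] = (3/1)[Ce^3+] = 4.620 × 10^-3 M.
Ksp = [Ce^3+][IO3^-]^3
Ksp = 1.54 × 10^-3 × (4.620 × 10^-3)^3 = 1.52 × 10^-10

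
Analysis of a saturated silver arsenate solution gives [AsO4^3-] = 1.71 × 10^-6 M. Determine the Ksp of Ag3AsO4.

Ksp = 2.31 × 10^-22

Ag3AsO4(s) <=> 3 Ag^+(aq) + AsO4^3-(aq)
Stoichiometry gives [Ag^+] = (3/1)[AsO4^3-] = 5.130 x 10^-6 M.
Ksp = [Ag^+]^3[AsO4^3-]
Ksp = (5.130 × 10^-6)^3 × 1.71 × 10^-6 = 2.31 x 10^-22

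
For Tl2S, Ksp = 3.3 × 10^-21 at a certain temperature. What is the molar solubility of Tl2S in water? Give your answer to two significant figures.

s = 9.4 × 10^-8 M

Tl2S(s) <=> 2 Tl^+ + S^2-
Ksp = [Tl^+]^2[S^2-]
If s mol/L of Tl2S dissolves, [Tl^+] = 2s and [S^2-] = s.
Substituting: Ksp = (2s)^2s = 4s^3
s^3 = 3.3 × 10^-21 / 4, so s = 9.4 × 10^-8 M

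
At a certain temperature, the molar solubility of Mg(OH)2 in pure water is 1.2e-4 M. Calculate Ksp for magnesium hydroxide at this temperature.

Ksp = 6.9e-12

Mg(OH)2(s) <=> Mg^2+(aq) + 2 OH^-(aq)
For each mole of Mg(OH)2 that dissolves: [Mg^2+] = s, [OH^-] = 2s.
Ksp = [Mg^2+][OH^-]^2
So Ksp = s × (2s)^2 = 4s^3
Ksp = 4 × (1.2 × 10^-4)^3 = 6.9 × 10^-12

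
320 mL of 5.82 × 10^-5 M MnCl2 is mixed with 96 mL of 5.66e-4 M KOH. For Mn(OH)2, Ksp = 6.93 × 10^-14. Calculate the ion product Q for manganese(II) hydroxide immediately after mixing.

Total volume = 320 + 96 = 416 mL.
[Mn^2+] = 5.82 × 10^-5 × (320/416) = 4.477 × 10^-5 M
[OH^-] = 5.66 x 10^-4 × (96/416) = 1.306 × 10^-4 M
Mn(OH)2(s) ⇌ Mn^2+ + 2 OH^-, so Q = [Mn^2+][OH^-]^2
Q = (4.477 x 10^-5)(1.306 × 10^-4)^2 = 7.64 × 10^-13
Q > Ksp, so Mn(OH)2 will precipitate.

7.64e-13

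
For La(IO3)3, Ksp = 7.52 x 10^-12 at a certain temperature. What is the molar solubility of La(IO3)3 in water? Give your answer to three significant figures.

s ≈ 7.26 × 10^-4 M

La(IO3)3(s) ⇌ La^3+(aq) + 3 IO3^-(aq)
Ksp = [La^3+][IO3^-]^3
If s mol/L of La(IO3)3 dissolves, [La^3+] = s and [IO3^-] = 3s.
Substituting: Ksp = s(3s)^3 = 27s^4
s = (7.52 x 10^-12 / 27)^(1/4) = 7.26 × 10^-4 M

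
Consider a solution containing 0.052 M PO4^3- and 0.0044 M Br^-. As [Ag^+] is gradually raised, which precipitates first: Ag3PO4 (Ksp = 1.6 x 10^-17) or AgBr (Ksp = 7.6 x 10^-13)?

Precipitation of each salt starts when its ion product equals its Ksp.
For Ag3PO4: 1.6 x 10^-17 = 0.052 × [Ag^+]^3  ⇒  [Ag^+] = 6.8 x 10^-6 M.
For AgBr: 7.6 x 10^-13 = 0.0044 × [Ag^+]  ⇒  [Ag^+] = 1.7 × 10^-10 M.
The salt with the lower threshold [Ag^+] precipitates first: AgBr.

AgBr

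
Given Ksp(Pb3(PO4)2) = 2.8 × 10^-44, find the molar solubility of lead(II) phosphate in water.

s = 7.6 × 10^-10 M

Pb3(PO4)2(s) <=> 3 Pb^2+ + 2 PO4^3-
Ksp = [Pb^2+]^3[PO4^3-]^2
For each mole of Pb3(PO4)2 that dissolves: [Pb^2+] = 3s, [PO4^3-] = 2s.
So Ksp = (3s)^3 × (2s)^2 = 108s^5
s^5 = 2.8 × 10^-44 / 108, so s = 7.6 × 10^-10 M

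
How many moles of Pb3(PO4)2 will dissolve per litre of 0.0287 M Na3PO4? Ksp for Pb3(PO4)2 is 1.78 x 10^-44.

Pb3(PO4)2(s) ⇌ 3 Pb^2+(aq) + 2 PO4^3-(aq)
Ksp = [Pb^2+]^3[PO4^3-]^2
Let s = moles of Pb3(PO4)2 that dissolve per litre. [Pb^2+] = 3s, [PO4^3-] = 0.0287 + 2s ≈ 0.0287 (common-ion effect: PO4^3- is already 0.0287 M).
Ksp ≈ (3s)^3 × (0.0287)^2
s = 9.28 × 10^-15 M
Check: 2s = 1.9 x 10^-14 ≪ 0.0287, so the approximation is valid.

s ≈ 9.28 × 10^-15 M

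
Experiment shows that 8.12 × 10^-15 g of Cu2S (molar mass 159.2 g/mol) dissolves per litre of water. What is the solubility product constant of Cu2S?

Molar solubility s = (8.12 x 10^-15 g/L) / (159.2 g/mol) = 5.101 x 10^-17 M.
Cu2S(s) ⇌ 2 Cu^+ + S^2-
With molar solubility s: [Cu^+] = 2s, [S^2-] = s.
Ksp = [Cu^+]^2[S^2-]
Substituting: Ksp = (2s)^2s = 4s^3
With s = 5.101 × 10^-17: Ksp = 5.31 x 10^-49

Ksp ≈ 5.31 × 10^-49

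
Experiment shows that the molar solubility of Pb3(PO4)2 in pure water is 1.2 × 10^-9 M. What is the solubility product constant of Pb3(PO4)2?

Ksp = 2.7e-43

Pb3(PO4)2(s) ⇌ 3 Pb^2+ + 2 PO4^3-
If s mol/L of Pb3(PO4)2 dissolves, [Pb^2+] = 3s and [PO4^3-] = 2s.
Ksp = [Pb^2+]^3[PO4^3-]^2
So Ksp = (3s)^3 × (2s)^2 = 108s^5
Ksp = 108 × (1.2 x 10^-9)^5 = 2.7 x 10^-43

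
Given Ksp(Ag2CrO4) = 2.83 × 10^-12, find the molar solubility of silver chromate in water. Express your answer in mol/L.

s = 8.91 x 10^-5 M

Ag2CrO4(s) ⇌ 2 Ag^+(aq) + CrO4^2-(aq)
Ksp = [Ag^+]^2[CrO4^2-]
If s mol/L of Ag2CrO4 dissolves, [Ag^+] = 2s and [CrO4^2-] = s.
Substituting: Ksp = (2s)^2s = 4s^3
Solving, s = (2.83 × 10^-12/4)^(1/3) = 8.91 × 10^-5 M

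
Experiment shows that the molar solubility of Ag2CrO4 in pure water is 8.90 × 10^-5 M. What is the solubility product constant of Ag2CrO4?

Ksp = 2.82 x 10^-12

Ag2CrO4(s) ⇌ 2 Ag^+ + CrO4^2-
If s mol/L of Ag2CrO4 dissolves, [Ag^+] = 2s and [CrO4^2-] = s.
Ksp = [Ag^+]^2[CrO4^2-]
Substituting: Ksp = (2s)^2s = 4s^3
With s = 8.90 x 10^-5: Ksp = 2.82 × 10^-12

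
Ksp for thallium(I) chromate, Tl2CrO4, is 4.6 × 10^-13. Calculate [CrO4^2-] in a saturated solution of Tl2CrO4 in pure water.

[CrO4^2-] = 4.9 × 10^-5 M

Tl2CrO4(s) ⇌ 2 Tl^+(aq) + CrO4^2-(aq)
Ksp = [Tl^+]^2[CrO4^2-]
For each mole of Tl2CrO4 that dissolves: [Tl^+] = 2s, [CrO4^2-] = s.
Ksp = (2s)^2s = 4s^3
s^3 = 4.6 × 10^-13 / 4, so s = 4.86 × 10^-5 M
[CrO4^2-] = s = 4.9 × 10^-5 M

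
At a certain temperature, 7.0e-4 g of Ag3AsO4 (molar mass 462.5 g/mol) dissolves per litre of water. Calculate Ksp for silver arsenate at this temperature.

Molar solubility s = (7.0 x 10^-4 g/L) / (462.5 g/mol) = 1.51 × 10^-6 M.
Ag3AsO4(s) ⇌ 3 Ag^+ + AsO4^3-
Let s = molar solubility. Then [Ag^+] = 3s and [AsO4^3-] = s.
Ksp = [Ag^+]^3[AsO4^3-]
So Ksp = (3s)^3 × s = 27s^4
Ksp = 27 × (1.51 × 10^-6)^4 = 1.4 × 10^-22

Ksp ≈ 1.4 x 10^-22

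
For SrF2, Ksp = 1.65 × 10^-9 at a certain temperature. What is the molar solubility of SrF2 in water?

s = 7.44 × 10^-4 M

SrF2(s) ⇌ Sr^2+ + 2 F^-
Ksp = [Sr^2+][F^-]^2
If s mol/L of SrF2 dissolves, [Sr^2+] = s and [F^-] = 2s.
So Ksp = s × (2s)^2 = 4s^3
s = (1.65 × 10^-9 / 4)^(1/3) = 7.44 x 10^-4 M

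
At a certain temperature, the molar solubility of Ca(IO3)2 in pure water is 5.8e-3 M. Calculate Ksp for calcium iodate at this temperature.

7.8e-7

Ca(IO3)2(s) ⇌ Ca^2+ + 2 IO3^-
For each mole of Ca(IO3)2 that dissolves: [Ca^2+] = s, [IO3^-] = 2s.
Ksp = [Ca^2+][IO3^-]^2
Ksp = s(2s)^2 = 4s^3
Ksp = 4 × (5.8 × 10^-3)^3 = 7.8 × 10^-7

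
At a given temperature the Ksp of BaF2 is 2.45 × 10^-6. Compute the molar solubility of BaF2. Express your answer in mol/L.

8.49 x 10^-3 M

BaF2(s) ⇌ Ba^2+(aq) + 2 F^-(aq)
Ksp = [Ba^2+][F^-]^2
With molar solubility s: [Ba^2+] = s, [F^-] = 2s.
So Ksp = s × (2s)^2 = 4s^3
s^3 = 2.45 × 10^-6 / 4, so s = 8.49 x 10^-3 M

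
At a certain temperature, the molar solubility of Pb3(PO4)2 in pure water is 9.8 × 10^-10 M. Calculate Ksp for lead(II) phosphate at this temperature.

Pb3(PO4)2(s) ⇌ 3 Pb^2+(aq) + 2 PO4^3-(aq)
Let s = molar solubility. Then [Pb^2+] = 3s and [PO4^3-] = 2s.
Ksp = [Pb^2+]^3[PO4^3-]^2
Ksp = (3s)^3(2s)^2 = 108s^5
With s = 9.8 x 10^-10: Ksp = 9.8 x 10^-44

Ksp ≈ 9.8 x 10^-44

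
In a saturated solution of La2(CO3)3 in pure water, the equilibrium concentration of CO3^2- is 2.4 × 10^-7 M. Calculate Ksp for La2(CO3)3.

La2(CO3)3(s) <=> 2 La^3+(aq) + 3 CO3^2-(aq)
Stoichiometry gives [La^3+] = (2/3)[CO3^2-] = 1.60 x 10^-7 M.
Ksp = [La^3+]^2[CO3^2-]^3
Ksp = (1.60 × 10^-7)^2 × (2.4 × 10^-7)^3 = 3.5 × 10^-34

3.5e-34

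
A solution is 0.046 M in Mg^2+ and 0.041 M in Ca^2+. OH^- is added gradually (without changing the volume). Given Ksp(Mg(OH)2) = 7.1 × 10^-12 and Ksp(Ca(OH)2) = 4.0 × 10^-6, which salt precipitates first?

Each salt begins to precipitate when Q = Ksp, i.e. when [OH^-] reaches its threshold.
For Mg(OH)2: 7.1 × 10^-12 = 0.046 × [OH^-]^2  ⇒  [OH^-] = 1.2 × 10^-5 M.
For Ca(OH)2: 4.0 × 10^-6 = 0.041 × [OH^-]^2  ⇒  [OH^-] = 9.9 x 10^-3 M.
The salt with the lower threshold [OH^-] precipitates first: Mg(OH)2.

Mg(OH)2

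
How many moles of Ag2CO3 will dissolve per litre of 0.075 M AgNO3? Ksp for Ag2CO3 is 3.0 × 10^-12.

Ag2CO3(s) ⇌ 2 Ag^+ + CO3^2-
Ksp = [Ag^+]^2[CO3^2-]
Let s be the molar solubility in this solution. [Ag^+] = 0.075 + 2s ≈ 0.075, [CO3^2-] = s (common-ion effect: Ag^+ is already 0.075 M).
Ksp ≈ (0.075)^2 × s
s = 5.3 × 10^-10 M
Check: 2s = 1.1 × 10^-9 ≪ 0.075, so the approximation is valid.

s ≈ 5.3 x 10^-10 M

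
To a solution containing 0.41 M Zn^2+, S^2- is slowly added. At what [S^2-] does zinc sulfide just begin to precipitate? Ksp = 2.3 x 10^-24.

[S^2-] ≈ 5.6e-24 M

ZnS(s) <=> Zn^2+ + S^2-
Ksp = [Zn^2+][S^2-]
Precipitation begins when Q = Ksp. With [Zn^2+] = 0.41 M:
2.3 x 10^-24 = (0.41) × [S^2-]
[S^2-] = (2.3 x 10^-24 / 4.1 × 10^-1) = 5.6 x 10^-24 M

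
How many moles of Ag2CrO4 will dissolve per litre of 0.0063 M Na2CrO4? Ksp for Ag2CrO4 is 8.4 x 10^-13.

Ag2CrO4(s) ⇌ 2 Ag^+(aq) + CrO4^2-(aq)
Ksp = [Ag^+]^2[CrO4^2-]
Let s = moles of Ag2CrO4 that dissolve per litre. [Ag^+] = 2s, [CrO4^2-] = 0.0063 + s ≈ 0.0063 (common-ion effect: CrO4^2- is already 0.0063 M).
Ksp ≈ (2s)^2 × 0.0063
s = 5.8 × 10^-6 M
Check: s = 5.8 x 10^-6 ≪ 0.0063, so the approximation is valid.

s = 5.8e-6 M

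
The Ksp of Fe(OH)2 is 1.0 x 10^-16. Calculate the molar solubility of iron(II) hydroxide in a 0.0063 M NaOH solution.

2.5 x 10^-12 M

Fe(OH)2(s) ⇌ Fe^2+(aq) + 2 OH^-(aq)
Ksp = [Fe^2+][OH^-]^2
Let s be the molar solubility in this solution. [Fe^2+] = s, [OH^-] = 0.0063 + 2s ≈ 0.0063 (common-ion effect: OH^- is already 0.0063 M).
Ksp ≈ s × (0.0063)^2
s = 2.5 × 10^-12 M
Check: 2s = 5.0 × 10^-12 ≪ 0.0063, so the approximation is valid.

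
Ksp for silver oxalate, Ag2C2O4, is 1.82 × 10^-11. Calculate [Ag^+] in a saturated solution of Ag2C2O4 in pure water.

3.31 x 10^-4 M

Ag2C2O4(s) ⇌ 2 Ag^+ + C2O4^2-
Ksp = [Ag^+]^2[C2O4^2-]
If s mol/L of Ag2C2O4 dissolves, [Ag^+] = 2s and [C2O4^2-] = s.
Ksp = (2s)^2s = 4s^3
s = (1.82 × 10^-11 / 4)^(1/3) = 1.657 x 10^-4 M
[Ag^+] = 2s = 3.31 x 10^-4 M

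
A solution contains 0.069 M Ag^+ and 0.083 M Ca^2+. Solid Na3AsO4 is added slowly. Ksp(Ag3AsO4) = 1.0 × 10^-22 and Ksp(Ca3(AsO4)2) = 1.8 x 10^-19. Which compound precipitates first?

Ag3AsO4

Precipitation of each salt starts when its ion product equals its Ksp.
For Ag3AsO4: 1.0 × 10^-22 = (0.069)^3 × [AsO4^3-]  ⇒  [AsO4^3-] = 3.0 × 10^-19 M.
For Ca3(AsO4)2: 1.8 x 10^-19 = (0.083)^3 × [AsO4^3-]^2  ⇒  [AsO4^3-] = 1.8 × 10^-8 M.
The salt with the lower threshold [AsO4^3-] precipitates first: Ag3AsO4.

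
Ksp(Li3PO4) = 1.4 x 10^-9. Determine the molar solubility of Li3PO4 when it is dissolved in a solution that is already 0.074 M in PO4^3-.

s = 8.9 × 10^-4 M

Li3PO4(s) ⇌ 3 Li^+ + PO4^3-
Ksp = [Li^+]^3[PO4^3-]
If s mol/L dissolves here, [Li^+] = 3s, [PO4^3-] = 0.074 + s ≈ 0.074 (common-ion effect: PO4^3- is already 0.074 M).
Ksp ≈ (3s)^3 × 0.074
s = 8.9 × 10^-4 M
Check: s = 8.9 x 10^-4 ≪ 0.074, so the approximation is valid.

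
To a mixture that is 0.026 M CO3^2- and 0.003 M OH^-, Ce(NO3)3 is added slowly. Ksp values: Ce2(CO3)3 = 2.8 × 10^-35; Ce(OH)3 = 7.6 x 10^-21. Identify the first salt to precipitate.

Ce2(CO3)3

Precipitation of each salt starts when its ion product equals its Ksp.
For Ce2(CO3)3: 2.8 × 10^-35 = (0.026)^3 × [Ce^3+]^2  ⇒  [Ce^3+] = 1.3 × 10^-15 M.
For Ce(OH)3: 7.6 x 10^-21 = (0.003)^3 × [Ce^3+]  ⇒  [Ce^3+] = 2.8 × 10^-13 M.
The salt with the lower threshold [Ce^3+] precipitates first: Ce2(CO3)3.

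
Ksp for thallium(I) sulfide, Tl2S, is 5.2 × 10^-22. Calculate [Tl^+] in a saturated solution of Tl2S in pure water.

Tl2S(s) ⇌ 2 Tl^+ + S^2-
Ksp = [Tl^+]^2[S^2-]
With molar solubility s: [Tl^+] = 2s, [S^2-] = s.
Ksp = (2s)^2s = 4s^3
s = (5.2 × 10^-22 / 4)^(1/3) = 5.07 × 10^-8 M
[Tl^+] = 2s = 1.0 x 10^-7 M

[Tl^+] = 1.0 × 10^-7 M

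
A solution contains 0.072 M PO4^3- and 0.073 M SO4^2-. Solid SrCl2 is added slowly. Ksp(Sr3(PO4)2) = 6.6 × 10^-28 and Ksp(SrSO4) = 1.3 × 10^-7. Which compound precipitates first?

Sr3(PO4)2

Each salt begins to precipitate when Q = Ksp, i.e. when [Sr^2+] reaches its threshold.
For Sr3(PO4)2: 6.6 × 10^-28 = (0.072)^2 × [Sr^2+]^3  ⇒  [Sr^2+] = 5.0 × 10^-9 M.
For SrSO4: 1.3 × 10^-7 = 0.073 × [Sr^2+]  ⇒  [Sr^2+] = 1.8 x 10^-6 M.
The salt with the lower threshold [Sr^2+] precipitates first: Sr3(PO4)2.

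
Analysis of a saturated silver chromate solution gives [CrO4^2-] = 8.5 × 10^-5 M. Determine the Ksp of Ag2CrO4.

Ag2CrO4(s) ⇌ 2 Ag^+ + CrO4^2-
Stoichiometry gives [Ag^+] = (2/1)[CrO4^2-] = 1.70 × 10^-4 M.
Ksp = [Ag^+]^2[CrO4^2-]
Ksp = (1.70 × 10^-4)^2 × 8.5 × 10^-5 = 2.5 x 10^-12

Ksp ≈ 2.5 × 10^-12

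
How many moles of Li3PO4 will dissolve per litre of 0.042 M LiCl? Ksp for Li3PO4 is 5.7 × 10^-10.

s ≈ 7.7 x 10^-6 M

Li3PO4(s) ⇌ 3 Li^+ + PO4^3-
Ksp = [Li^+]^3[PO4^3-]
Let s be the molar solubility in this solution. [Li^+] = 0.042 + 3s ≈ 0.042, [PO4^3-] = s (since Li^+ from LiCl dominates).
Ksp ≈ (0.042)^3 × s
s = 7.7 × 10^-6 M
Check: 3s = 2.3 × 10^-5 ≪ 0.042, so the approximation is valid.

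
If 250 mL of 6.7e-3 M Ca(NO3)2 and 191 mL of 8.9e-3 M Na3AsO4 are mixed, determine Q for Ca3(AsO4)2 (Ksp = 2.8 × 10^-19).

8.1 × 10^-13

Total volume = 250 + 191 = 441 mL.
[Ca^2+] = 6.7 x 10^-3 × (250/441) = 3.80 × 10^-3 M
[AsO4^3-] = 8.9 x 10^-3 × (191/441) = 3.85 x 10^-3 M
Ca3(AsO4)2(s) <=> 3 Ca^2+ + 2 AsO4^3-, so Q = [Ca^2+]^3[AsO4^3-]^2
Q = (3.80 × 10^-3)^3(3.85 x 10^-3)^2 = 8.1 x 10^-13
Q > Ksp, so Ca3(AsO4)2 will precipitate.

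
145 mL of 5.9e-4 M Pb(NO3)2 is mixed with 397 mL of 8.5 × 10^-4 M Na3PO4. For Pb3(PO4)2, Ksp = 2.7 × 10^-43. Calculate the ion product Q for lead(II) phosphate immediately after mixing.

Total volume = 145 + 397 = 542 mL.
[Pb^2+] = 5.9 × 10^-4 × (145/542) = 1.58 × 10^-4 M
[PO4^3-] = 8.5 × 10^-4 × (397/542) = 6.23 × 10^-4 M
Pb3(PO4)2(s) ⇌ 3 Pb^2+(aq) + 2 PO4^3-(aq), so Q = [Pb^2+]^3[PO4^3-]^2
Q = (1.58 × 10^-4)^3(6.23 × 10^-4)^2 = 1.5 × 10^-18
Q > Ksp, so Pb3(PO4)2 will precipitate.

Q ≈ 1.5 × 10^-18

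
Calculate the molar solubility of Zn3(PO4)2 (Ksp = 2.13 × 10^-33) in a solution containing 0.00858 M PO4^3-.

s ≈ 1.02 x 10^-10 M

Zn3(PO4)2(s) ⇌ 3 Zn^2+(aq) + 2 PO4^3-(aq)
Ksp = [Zn^2+]^3[PO4^3-]^2
Let s be the molar solubility in this solution. [Zn^2+] = 3s, [PO4^3-] = 0.00858 + 2s ≈ 0.00858 (since the PO4^3- already present dominates).
Ksp ≈ (3s)^3 × (0.00858)^2
s = 1.02 × 10^-10 M
Check: 2s = 2.0 × 10^-10 ≪ 0.00858, so the approximation is valid.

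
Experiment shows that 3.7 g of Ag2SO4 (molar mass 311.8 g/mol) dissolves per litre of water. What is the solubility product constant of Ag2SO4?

Molar solubility s = (3.7 g/L) / (311.8 g/mol) = 1.19 × 10^-2 M.
Ag2SO4(s) <=> 2 Ag^+(aq) + SO4^2-(aq)
With molar solubility s: [Ag^+] = 2s, [SO4^2-] = s.
Ksp = [Ag^+]^2[SO4^2-]
So Ksp = (2s)^2 × s = 4s^3
With s = 1.19 × 10^-2: Ksp = 6.7 x 10^-6

Ksp = 6.7 × 10^-6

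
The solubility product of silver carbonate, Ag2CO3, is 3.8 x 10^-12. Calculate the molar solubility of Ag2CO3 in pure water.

Ag2CO3(s) <=> 2 Ag^+(aq) + CO3^2-(aq)
Ksp = [Ag^+]^2[CO3^2-]
For each mole of Ag2CO3 that dissolves: [Ag^+] = 2s, [CO3^2-] = s.
Ksp = (2s)^2s = 4s^3
Solving, s = (3.8 x 10^-12/4)^(1/3) = 9.8 × 10^-5 M

9.8 × 10^-5 M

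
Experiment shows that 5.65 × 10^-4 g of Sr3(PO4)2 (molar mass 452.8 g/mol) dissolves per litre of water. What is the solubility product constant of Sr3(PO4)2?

Molar solubility s = (5.65 × 10^-4 g/L) / (452.8 g/mol) = 1.248 × 10^-6 M.
Sr3(PO4)2(s) <=> 3 Sr^2+(aq) + 2 PO4^3-(aq)
If s mol/L of Sr3(PO4)2 dissolves, [Sr^2+] = 3s and [PO4^3-] = 2s.
Ksp = [Sr^2+]^3[PO4^3-]^2
So Ksp = (3s)^3 × (2s)^2 = 108s^5
Ksp = 108 × (1.248 × 10^-6)^5 = 3.27 × 10^-28

3.27e-28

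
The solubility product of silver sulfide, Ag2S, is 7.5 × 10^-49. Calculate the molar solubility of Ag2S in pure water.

s = 5.7 x 10^-17 M

Ag2S(s) ⇌ 2 Ag^+(aq) + S^2-(aq)
Ksp = [Ag^+]^2[S^2-]
Let s = molar solubility. Then [Ag^+] = 2s and [S^2-] = s.
So Ksp = (2s)^2 × s = 4s^3
s^3 = 7.5 × 10^-49 / 4, so s = 5.7 x 10^-17 M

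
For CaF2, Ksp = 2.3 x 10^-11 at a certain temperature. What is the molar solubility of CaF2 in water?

CaF2(s) ⇌ Ca^2+ + 2 F^-
Ksp = [Ca^2+][F^-]^2
Let s = molar solubility. Then [Ca^2+] = s and [F^-] = 2s.
So Ksp = s × (2s)^2 = 4s^3
s^3 = 2.3 x 10^-11 / 4, so s = 1.8 x 10^-4 M

s ≈ 1.8 × 10^-4 M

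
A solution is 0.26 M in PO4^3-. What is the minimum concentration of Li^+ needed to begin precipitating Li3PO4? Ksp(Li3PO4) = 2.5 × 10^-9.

Li3PO4(s) ⇌ 3 Li^+ + PO4^3-
Ksp = [Li^+]^3[PO4^3-]
Precipitation begins when Q = Ksp. With [PO4^3-] = 0.26 M:
2.5 × 10^-9 = (0.26) × [Li^+]^3
[Li^+] = (2.5 × 10^-9 / 2.6 × 10^-1)^(1/3) = 2.1 × 10^-3 M

[Li^+] = 2.1 × 10^-3 M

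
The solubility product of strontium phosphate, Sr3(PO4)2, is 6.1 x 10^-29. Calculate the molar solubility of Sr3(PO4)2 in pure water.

Sr3(PO4)2(s) ⇌ 3 Sr^2+ + 2 PO4^3-
Ksp = [Sr^2+]^3[PO4^3-]^2
With molar solubility s: [Sr^2+] = 3s, [PO4^3-] = 2s.
Substituting: Ksp = (3s)^3(2s)^2 = 108s^5
s^5 = 6.1 x 10^-29 / 108, so s = 8.9 x 10^-7 M

8.9 × 10^-7 M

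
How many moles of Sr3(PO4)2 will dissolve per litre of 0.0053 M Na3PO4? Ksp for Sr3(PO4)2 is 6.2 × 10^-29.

Sr3(PO4)2(s) ⇌ 3 Sr^2+ + 2 PO4^3-
Ksp = [Sr^2+]^3[PO4^3-]^2
If s mol/L dissolves here, [Sr^2+] = 3s, [PO4^3-] = 0.0053 + 2s ≈ 0.0053 (Ksp is small, so little additional dissolves).
Ksp ≈ (3s)^3 × (0.0053)^2
s = 4.3 × 10^-9 M
Check: 2s = 8.7 × 10^-9 ≪ 0.0053, so the approximation is valid.

s ≈ 4.3e-9 M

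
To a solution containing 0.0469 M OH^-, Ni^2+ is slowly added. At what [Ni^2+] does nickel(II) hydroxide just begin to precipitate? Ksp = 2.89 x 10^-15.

1.31 x 10^-12 M

Ni(OH)2(s) ⇌ Ni^2+ + 2 OH^-
Ksp = [Ni^2+][OH^-]^2
Precipitation begins when Q = Ksp. With [OH^-] = 0.0469 M:
2.89 x 10^-15 = (0.0469)^2 × [Ni^2+]
[Ni^2+] = (2.89 x 10^-15 / 2.200 × 10^-3) = 1.31 × 10^-12 M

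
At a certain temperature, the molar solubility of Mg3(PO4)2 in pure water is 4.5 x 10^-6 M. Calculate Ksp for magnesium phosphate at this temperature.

Mg3(PO4)2(s) ⇌ 3 Mg^2+ + 2 PO4^3-
If s mol/L of Mg3(PO4)2 dissolves, [Mg^2+] = 3s and [PO4^3-] = 2s.
Ksp = [Mg^2+]^3[PO4^3-]^2
So Ksp = (3s)^3 × (2s)^2 = 108s^5
Ksp = 108 × (4.5 x 10^-6)^5 = 2.0 × 10^-25

Ksp = 2.0 × 10^-25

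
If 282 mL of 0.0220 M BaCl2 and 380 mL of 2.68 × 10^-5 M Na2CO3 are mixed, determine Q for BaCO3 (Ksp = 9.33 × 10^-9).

1.44e-7

Total volume = 282 + 380 = 662 mL.
[Ba^2+] = 2.20 × 10^-2 × (282/662) = 9.372 x 10^-3 M
[CO3^2-] = 2.68 × 10^-5 × (380/662) = 1.538 × 10^-5 M
BaCO3(s) ⇌ Ba^2+(aq) + CO3^2-(aq), so Q = [Ba^2+][CO3^2-]
Q = (9.372 × 10^-3)(1.538 × 10^-5) = 1.44 × 10^-7
Q > Ksp, so BaCO3 will precipitate.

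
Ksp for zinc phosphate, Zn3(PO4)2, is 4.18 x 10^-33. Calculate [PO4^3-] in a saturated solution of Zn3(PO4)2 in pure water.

Zn3(PO4)2(s) <=> 3 Zn^2+ + 2 PO4^3-
Ksp = [Zn^2+]^3[PO4^3-]^2
If s mol/L of Zn3(PO4)2 dissolves, [Zn^2+] = 3s and [PO4^3-] = 2s.
Ksp = (3s)^3(2s)^2 = 108s^5
Solving, s = (4.18 x 10^-33/108)^(1/5) = 1.311 x 10^-7 M
[PO4^3-] = 2s = 2.62 × 10^-7 M

[PO4^3-] ≈ 2.62 × 10^-7 M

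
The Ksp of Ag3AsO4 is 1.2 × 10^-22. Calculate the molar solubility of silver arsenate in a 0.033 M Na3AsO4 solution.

Ag3AsO4(s) ⇌ 3 Ag^+ + AsO4^3-
Ksp = [Ag^+]^3[AsO4^3-]
If s mol/L dissolves here, [Ag^+] = 3s, [AsO4^3-] = 0.033 + s ≈ 0.033 (since AsO4^3- from Na3AsO4 dominates).
Ksp ≈ (3s)^3 × 0.033
s = 5.1 × 10^-8 M
Check: s = 5.1 × 10^-8 ≪ 0.033, so the approximation is valid.

s = 5.1 × 10^-8 M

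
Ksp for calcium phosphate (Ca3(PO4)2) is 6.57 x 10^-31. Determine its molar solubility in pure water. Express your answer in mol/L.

3.60e-7 M

Ca3(PO4)2(s) ⇌ 3 Ca^2+(aq) + 2 PO4^3-(aq)
Ksp = [Ca^2+]^3[PO4^3-]^2
Let s = molar solubility. Then [Ca^2+] = 3s and [PO4^3-] = 2s.
So Ksp = (3s)^3 × (2s)^2 = 108s^5
s^5 = 6.57 x 10^-31 / 108, so s = 3.60 × 10^-7 M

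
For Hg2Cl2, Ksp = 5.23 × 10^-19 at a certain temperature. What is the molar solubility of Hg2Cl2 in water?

s ≈ 5.08 x 10^-7 M

Hg2Cl2(s) ⇌ Hg2^2+ + 2 Cl^-
Ksp = [Hg2^2+][Cl^-]^2
Let s = molar solubility. Then [Hg2^2+] = s and [Cl^-] = 2s.
Substituting: Ksp = s(2s)^2 = 4s^3
Solving, s = (5.23 × 10^-19/4)^(1/3) = 5.08 × 10^-7 M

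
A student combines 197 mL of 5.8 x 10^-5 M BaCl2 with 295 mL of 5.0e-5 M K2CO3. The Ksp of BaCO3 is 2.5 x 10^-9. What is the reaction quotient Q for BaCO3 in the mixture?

Total volume = 197 + 295 = 492 mL.
[Ba^2+] = 5.8 x 10^-5 × (197/492) = 2.32 x 10^-5 M
[CO3^2-] = 5.0 x 10^-5 × (295/492) = 3.00 × 10^-5 M
BaCO3(s) ⇌ Ba^2+(aq) + CO3^2-(aq), so Q = [Ba^2+][CO3^2-]
Q = (2.32 × 10^-5)(3.00 × 10^-5) = 7.0 × 10^-10
Q < Ksp, so no precipitate of BaCO3 forms.

Q ≈ 7.0 × 10^-10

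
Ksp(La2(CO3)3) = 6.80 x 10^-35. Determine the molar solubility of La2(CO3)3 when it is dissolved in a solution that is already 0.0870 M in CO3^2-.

1.61e-16 M

La2(CO3)3(s) ⇌ 2 La^3+(aq) + 3 CO3^2-(aq)
Ksp = [La^3+]^2[CO3^2-]^3
If s mol/L dissolves here, [La^3+] = 2s, [CO3^2-] = 0.0870 + 3s ≈ 0.0870 (common-ion effect: CO3^2- is already 0.0870 M).
Ksp ≈ (2s)^2 × (0.0870)^3
s = 1.61 × 10^-16 M
Check: 3s = 4.8 × 10^-16 ≪ 0.0870, so the approximation is valid.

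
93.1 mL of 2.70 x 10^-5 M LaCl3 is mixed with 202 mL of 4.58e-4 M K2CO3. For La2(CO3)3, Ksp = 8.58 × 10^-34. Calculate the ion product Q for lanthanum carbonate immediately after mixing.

Q ≈ 2.24 × 10^-21

Total volume = 93.1 + 202 = 295.1 mL.
[La^3+] = 2.70 x 10^-5 × (93.1/295.1) = 8.518 x 10^-6 M
[CO3^2-] = 4.58 × 10^-4 × (202/295.1) = 3.135 × 10^-4 M
La2(CO3)3(s) <=> 2 La^3+(aq) + 3 CO3^2-(aq), so Q = [La^3+]^2[CO3^2-]^3
Q = (8.518 × 10^-6)^2(3.135 × 10^-4)^3 = 2.24 x 10^-21
Q > Ksp, so La2(CO3)3 will precipitate.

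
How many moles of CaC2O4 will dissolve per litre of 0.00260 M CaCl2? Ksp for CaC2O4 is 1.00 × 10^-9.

s ≈ 3.85 × 10^-7 M

CaC2O4(s) ⇌ Ca^2+(aq) + C2O4^2-(aq)
Ksp = [Ca^2+][C2O4^2-]
Let s = moles of CaC2O4 that dissolve per litre. [Ca^2+] = 0.00260 + s ≈ 0.00260, [C2O4^2-] = s (since Ca^2+ from CaCl2 dominates).
Ksp ≈ 0.00260 × s
s = 3.85 x 10^-7 M
Check: s = 3.8 × 10^-7 ≪ 0.00260, so the approximation is valid.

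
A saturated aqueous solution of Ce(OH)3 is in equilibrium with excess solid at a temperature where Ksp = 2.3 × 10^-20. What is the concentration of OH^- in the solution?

Ce(OH)3(s) ⇌ Ce^3+ + 3 OH^-
Ksp = [Ce^3+][OH^-]^3
With molar solubility s: [Ce^3+] = s, [OH^-] = 3s.
So Ksp = s × (3s)^3 = 27s^4
Solving, s = (2.3 × 10^-20/27)^(1/4) = 5.40 × 10^-6 M
[OH^-] = 3s = 1.6 × 10^-5 M

1.6e-5 M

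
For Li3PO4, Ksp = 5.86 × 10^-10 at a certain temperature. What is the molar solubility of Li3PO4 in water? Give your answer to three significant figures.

Li3PO4(s) <=> 3 Li^+ + PO4^3-
Ksp = [Li^+]^3[PO4^3-]
For each mole of Li3PO4 that dissolves: [Li^+] = 3s, [PO4^3-] = s.
Ksp = (3s)^3s = 27s^4
Solving, s = (5.86 × 10^-10/27)^(1/4) = 2.16 x 10^-3 M

s ≈ 2.16 × 10^-3 M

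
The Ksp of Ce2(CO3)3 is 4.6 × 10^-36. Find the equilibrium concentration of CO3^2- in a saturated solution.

Ce2(CO3)3(s) <=> 2 Ce^3+ + 3 CO3^2-
Ksp = [Ce^3+]^2[CO3^2-]^3
Let s = molar solubility. Then [Ce^3+] = 2s and [CO3^2-] = 3s.
Ksp = (2s)^2(3s)^3 = 108s^5
s^5 = 4.6 × 10^-36 / 108, so s = 3.36 x 10^-8 M
[CO3^2-] = 3s = 1.0 × 10^-7 M

1.0e-7 M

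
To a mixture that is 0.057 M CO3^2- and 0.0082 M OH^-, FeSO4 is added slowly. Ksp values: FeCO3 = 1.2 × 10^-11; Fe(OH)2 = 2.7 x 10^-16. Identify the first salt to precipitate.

Each salt begins to precipitate when Q = Ksp, i.e. when [Fe^2+] reaches its threshold.
For FeCO3: 1.2 × 10^-11 = 0.057 × [Fe^2+]  ⇒  [Fe^2+] = 2.1 × 10^-10 M.
For Fe(OH)2: 2.7 x 10^-16 = (0.0082)^2 × [Fe^2+]  ⇒  [Fe^2+] = 4.0 × 10^-12 M.
The salt with the lower threshold [Fe^2+] precipitates first: Fe(OH)2.

Fe(OH)2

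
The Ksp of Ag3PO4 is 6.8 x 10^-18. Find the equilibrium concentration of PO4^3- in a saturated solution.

Ag3PO4(s) ⇌ 3 Ag^+(aq) + PO4^3-(aq)
Ksp = [Ag^+]^3[PO4^3-]
For each mole of Ag3PO4 that dissolves: [Ag^+] = 3s, [PO4^3-] = s.
Ksp = (3s)^3s = 27s^4
s = (6.8 x 10^-18 / 27)^(1/4) = 2.24 × 10^-5 M
[PO4^3-] = s = 2.2 × 10^-5 M

[PO4^3-] = 2.2 × 10^-5 M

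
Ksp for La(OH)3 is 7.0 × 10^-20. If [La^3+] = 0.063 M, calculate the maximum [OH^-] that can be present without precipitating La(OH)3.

[OH^-] ≈ 1.0 x 10^-6 M

La(OH)3(s) ⇌ La^3+(aq) + 3 OH^-(aq)
Ksp = [La^3+][OH^-]^3
Precipitation begins when Q = Ksp. With [La^3+] = 0.063 M:
7.0 × 10^-20 = (0.063) × [OH^-]^3
[OH^-] = (7.0 × 10^-20 / 6.3 x 10^-2)^(1/3) = 1.0 × 10^-6 M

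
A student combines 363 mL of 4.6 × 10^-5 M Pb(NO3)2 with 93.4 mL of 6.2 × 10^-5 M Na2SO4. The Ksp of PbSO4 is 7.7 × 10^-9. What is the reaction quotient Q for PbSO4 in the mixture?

Total volume = 363 + 93.4 = 456.4 mL.
[Pb^2+] = 4.6 × 10^-5 × (363/456.4) = 3.66 x 10^-5 M
[SO4^2-] = 6.2 × 10^-5 × (93.4/456.4) = 1.27 x 10^-5 M
PbSO4(s) ⇌ Pb^2+(aq) + SO4^2-(aq), so Q = [Pb^2+][SO4^2-]
Q = (3.66 x 10^-5)(1.27 x 10^-5) = 4.6 × 10^-10
Q < Ksp, so no precipitate of PbSO4 forms.

Q ≈ 4.6e-10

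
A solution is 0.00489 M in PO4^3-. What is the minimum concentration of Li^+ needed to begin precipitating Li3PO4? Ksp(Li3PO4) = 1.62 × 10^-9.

[Li^+] ≈ 6.92e-3 M

Li3PO4(s) <=> 3 Li^+ + PO4^3-
Ksp = [Li^+]^3[PO4^3-]
Precipitation begins when Q = Ksp. With [PO4^3-] = 0.00489 M:
1.62 × 10^-9 = (0.00489) × [Li^+]^3
[Li^+] = (1.62 × 10^-9 / 4.89 × 10^-3)^(1/3) = 6.92 × 10^-3 M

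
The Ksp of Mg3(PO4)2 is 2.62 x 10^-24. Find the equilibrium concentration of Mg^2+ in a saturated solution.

[Mg^2+] ≈ 2.26 × 10^-5 M

Mg3(PO4)2(s) ⇌ 3 Mg^2+ + 2 PO4^3-
Ksp = [Mg^2+]^3[PO4^3-]^2
Let s = molar solubility. Then [Mg^2+] = 3s and [PO4^3-] = 2s.
Substituting: Ksp = (3s)^3(2s)^2 = 108s^5
s = (2.62 x 10^-24 / 108)^(1/5) = 7.533 × 10^-6 M
[Mg^2+] = 3s = 2.26 × 10^-5 M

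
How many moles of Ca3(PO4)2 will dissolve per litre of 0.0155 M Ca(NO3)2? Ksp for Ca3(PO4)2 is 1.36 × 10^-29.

s = 9.56e-13 M

Ca3(PO4)2(s) ⇌ 3 Ca^2+ + 2 PO4^3-
Ksp = [Ca^2+]^3[PO4^3-]^2
If s mol/L dissolves here, [Ca^2+] = 0.0155 + 3s ≈ 0.0155, [PO4^3-] = 2s (Ksp is small, so little additional dissolves).
Ksp ≈ (0.0155)^3 × (2s)^2
s = 9.56 × 10^-13 M
Check: 3s = 2.9 × 10^-12 ≪ 0.0155, so the approximation is valid.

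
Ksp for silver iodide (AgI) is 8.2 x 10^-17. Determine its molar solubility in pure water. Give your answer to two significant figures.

s = 9.1e-9 M

AgI(s) ⇌ Ag^+(aq) + I^-(aq)
Ksp = [Ag^+][I^-]
With molar solubility s: [Ag^+] = s, [I^-] = s.
Ksp = s × s = s^2
s = (8.2 x 10^-17)^(1/2) = 9.1 × 10^-9 M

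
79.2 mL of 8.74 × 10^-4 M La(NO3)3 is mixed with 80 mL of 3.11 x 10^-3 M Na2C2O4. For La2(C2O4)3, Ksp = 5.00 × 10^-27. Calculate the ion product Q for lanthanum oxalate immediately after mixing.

Total volume = 79.2 + 80 = 159.2 mL.
[La^3+] = 8.74 x 10^-4 × (79.2/159.2) = 4.348 x 10^-4 M
[C2O4^2-] = 3.11 x 10^-3 × (80/159.2) = 1.563 x 10^-3 M
La2(C2O4)3(s) ⇌ 2 La^3+(aq) + 3 C2O4^2-(aq), so Q = [La^3+]^2[C2O4^2-]^3
Q = (4.348 x 10^-4)^2(1.563 × 10^-3)^3 = 7.22 × 10^-16
Q > Ksp, so La2(C2O4)3 will precipitate.

7.22 × 10^-16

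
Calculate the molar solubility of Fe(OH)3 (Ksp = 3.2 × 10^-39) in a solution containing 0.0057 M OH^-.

Fe(OH)3(s) <=> Fe^3+ + 3 OH^-
Ksp = [Fe^3+][OH^-]^3
Let s = moles of Fe(OH)3 that dissolve per litre. [Fe^3+] = s, [OH^-] = 0.0057 + 3s ≈ 0.0057 (Ksp is small, so little additional dissolves).
Ksp ≈ s × (0.0057)^3
s = 1.7 × 10^-32 M
Check: 3s = 5.2 x 10^-32 ≪ 0.0057, so the approximation is valid.

s = 1.7 × 10^-32 M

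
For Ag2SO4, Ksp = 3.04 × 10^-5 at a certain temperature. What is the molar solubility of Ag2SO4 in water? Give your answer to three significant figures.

Ag2SO4(s) ⇌ 2 Ag^+ + SO4^2-
Ksp = [Ag^+]^2[SO4^2-]
For each mole of Ag2SO4 that dissolves: [Ag^+] = 2s, [SO4^2-] = s.
Ksp = (2s)^2s = 4s^3
s^3 = 3.04 × 10^-5 / 4, so s = 1.97 x 10^-2 M

s ≈ 1.97 × 10^-2 M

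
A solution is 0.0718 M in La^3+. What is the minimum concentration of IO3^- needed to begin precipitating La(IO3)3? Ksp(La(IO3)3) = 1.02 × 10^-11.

La(IO3)3(s) ⇌ La^3+ + 3 IO3^-
Ksp = [La^3+][IO3^-]^3
Precipitation begins when Q = Ksp. With [La^3+] = 0.0718 M:
1.02 × 10^-11 = (0.0718) × [IO3^-]^3
[IO3^-] = (1.02 × 10^-11 / 7.18 x 10^-2)^(1/3) = 5.22 × 10^-4 M

5.22 x 10^-4 M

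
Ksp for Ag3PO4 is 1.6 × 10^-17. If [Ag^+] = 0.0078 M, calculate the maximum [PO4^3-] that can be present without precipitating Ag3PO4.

3.4e-11 M

Ag3PO4(s) ⇌ 3 Ag^+(aq) + PO4^3-(aq)
Ksp = [Ag^+]^3[PO4^3-]
Precipitation begins when Q = Ksp. With [Ag^+] = 0.0078 M:
1.6 × 10^-17 = (0.0078)^3 × [PO4^3-]
[PO4^3-] = (1.6 × 10^-17 / 4.75 × 10^-7) = 3.4 x 10^-11 M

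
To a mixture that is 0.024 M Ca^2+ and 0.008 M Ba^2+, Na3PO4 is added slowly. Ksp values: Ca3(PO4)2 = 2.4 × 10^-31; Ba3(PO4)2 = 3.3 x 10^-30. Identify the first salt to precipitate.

Each salt begins to precipitate when Q = Ksp, i.e. when [PO4^3-] reaches its threshold.
For Ca3(PO4)2: 2.4 × 10^-31 = (0.024)^3 × [PO4^3-]^2  ⇒  [PO4^3-] = 1.3 x 10^-13 M.
For Ba3(PO4)2: 3.3 x 10^-30 = (0.008)^3 × [PO4^3-]^2  ⇒  [PO4^3-] = 2.5 × 10^-12 M.
The salt with the lower threshold [PO4^3-] precipitates first: Ca3(PO4)2.

Ca3(PO4)2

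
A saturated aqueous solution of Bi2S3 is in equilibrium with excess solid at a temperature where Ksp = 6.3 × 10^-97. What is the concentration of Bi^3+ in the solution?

Bi2S3(s) ⇌ 2 Bi^3+ + 3 S^2-
Ksp = [Bi^3+]^2[S^2-]^3
With molar solubility s: [Bi^3+] = 2s, [S^2-] = 3s.
Substituting: Ksp = (2s)^2(3s)^3 = 108s^5
s^5 = 6.3 × 10^-97 / 108, so s = 2.26 × 10^-20 M
[Bi^3+] = 2s = 4.5 × 10^-20 M

[Bi^3+] = 4.5 × 10^-20 M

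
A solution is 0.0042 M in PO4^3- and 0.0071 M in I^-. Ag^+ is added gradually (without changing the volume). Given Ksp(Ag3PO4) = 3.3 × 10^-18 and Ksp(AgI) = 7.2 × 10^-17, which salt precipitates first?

AgI

Precipitation of each salt starts when its ion product equals its Ksp.
For Ag3PO4: 3.3 × 10^-18 = 0.0042 × [Ag^+]^3  ⇒  [Ag^+] = 9.2 × 10^-6 M.
For AgI: 7.2 × 10^-17 = 0.0071 × [Ag^+]  ⇒  [Ag^+] = 1.0 × 10^-14 M.
The salt with the lower threshold [Ag^+] precipitates first: AgI.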